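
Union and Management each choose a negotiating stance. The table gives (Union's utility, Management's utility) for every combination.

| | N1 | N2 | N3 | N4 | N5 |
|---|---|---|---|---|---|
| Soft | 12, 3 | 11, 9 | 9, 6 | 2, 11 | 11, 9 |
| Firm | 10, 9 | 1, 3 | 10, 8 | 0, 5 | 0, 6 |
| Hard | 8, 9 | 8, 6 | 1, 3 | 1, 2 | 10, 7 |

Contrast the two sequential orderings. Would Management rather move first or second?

If Union leads: Management's best replies are Soft→N4, Firm→N1, Hard→N1; Union's induced payoffs 2, 10, 8; outcome (Firm, N1), payoffs (10, 9).
If Management leads: Union's best replies are N1→Soft, N2→Soft, N3→Firm, N4→Soft, N5→Soft; Management's induced payoffs 3, 9, 8, 11, 9; outcome (Soft, N4), payoffs (2, 11).
Management gets 11 moving first and 9 moving second, so Management prefers to move first.

first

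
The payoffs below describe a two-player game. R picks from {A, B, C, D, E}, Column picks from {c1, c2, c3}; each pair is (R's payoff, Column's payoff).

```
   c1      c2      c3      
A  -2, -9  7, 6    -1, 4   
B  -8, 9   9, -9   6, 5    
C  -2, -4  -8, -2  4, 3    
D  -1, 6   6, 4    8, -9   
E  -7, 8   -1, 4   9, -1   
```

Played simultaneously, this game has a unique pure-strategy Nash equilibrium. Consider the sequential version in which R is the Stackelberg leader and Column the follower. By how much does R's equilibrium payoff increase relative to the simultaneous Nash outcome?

8

Solve by backward induction (R leads).
- A: Column compares -9, 6, 4 and picks c2; R would get 7.
- B: Column compares 9, -9, 5 and picks c1; R would get -8.
- C: Column compares -4, -2, 3 and picks c3; R would get 4.
- D: Column compares 6, 4, -9 and picks c1; R would get -1.
- E: Column compares 8, 4, -1 and picks c1; R would get -7.
R's induced payoffs are 7, -8, 4, -1, -7, so R commits to A. Subgame-perfect outcome: (A, c2) with payoffs (7, 6).
Under simultaneous play:
R's best replies: c1→D; c2→B; c3→E.
Column's best replies: A→c2; B→c1; C→c3; D→c1; E→c1.
Only (D, c1) has each player best-responding; Nash payoffs (-1, 6).
R's commitment gain: 7 − -1 = 8.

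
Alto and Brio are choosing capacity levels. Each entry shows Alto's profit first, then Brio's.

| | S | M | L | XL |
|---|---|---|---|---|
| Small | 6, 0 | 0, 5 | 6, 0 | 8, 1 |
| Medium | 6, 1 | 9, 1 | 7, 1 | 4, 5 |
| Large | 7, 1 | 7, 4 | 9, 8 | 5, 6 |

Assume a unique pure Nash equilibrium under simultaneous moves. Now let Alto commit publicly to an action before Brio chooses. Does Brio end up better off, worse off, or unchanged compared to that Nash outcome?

unchanged

Backward induction with Alto moving first.
- Small: Brio compares 0, 5, 0, 1 and picks M; Alto would get 0.
- Medium: Brio compares 1, 1, 1, 5 and picks XL; Alto would get 4.
- Large: Brio compares 1, 4, 8, 6 and picks L; Alto would get 9.
Alto's induced payoffs are 0, 4, 9, so Alto commits to Large. Subgame-perfect outcome: (Large, L) with payoffs (9, 8).
Now find the simultaneous Nash equilibrium.
Alto's best replies: S→Large; M→Medium; L→Large; XL→Small.
Brio's best replies: Small→M; Medium→XL; Large→L.
Only (Large, L) has each player best-responding; Nash payoffs (9, 8).
Brio earns 8 sequentially versus 8 at the Nash outcome: unchanged.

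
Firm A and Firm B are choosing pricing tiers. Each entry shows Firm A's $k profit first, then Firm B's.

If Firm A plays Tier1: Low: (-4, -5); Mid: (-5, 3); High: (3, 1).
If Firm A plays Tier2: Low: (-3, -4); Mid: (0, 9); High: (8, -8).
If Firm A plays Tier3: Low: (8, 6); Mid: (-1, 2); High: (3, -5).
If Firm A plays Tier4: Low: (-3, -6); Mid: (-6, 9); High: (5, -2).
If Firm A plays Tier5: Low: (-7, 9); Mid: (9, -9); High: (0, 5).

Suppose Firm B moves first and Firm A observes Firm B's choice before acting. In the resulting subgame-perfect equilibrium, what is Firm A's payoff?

8

Work backward from Firm A's decision.
- Low → Firm A plays Tier3 (best of -4, -3, 8, -3, -7); Firm B gets 6.
- Mid → Firm A plays Tier5 (best of -5, 0, -1, -6, 9); Firm B gets -9.
- High → Firm A plays Tier2 (best of 3, 8, 3, 5, 0); Firm B gets -8.
Firm B's induced payoffs are 6, -9, -8, so Firm B commits to Low. Subgame-perfect outcome: (Tier3, Low) with payoffs (8, 6).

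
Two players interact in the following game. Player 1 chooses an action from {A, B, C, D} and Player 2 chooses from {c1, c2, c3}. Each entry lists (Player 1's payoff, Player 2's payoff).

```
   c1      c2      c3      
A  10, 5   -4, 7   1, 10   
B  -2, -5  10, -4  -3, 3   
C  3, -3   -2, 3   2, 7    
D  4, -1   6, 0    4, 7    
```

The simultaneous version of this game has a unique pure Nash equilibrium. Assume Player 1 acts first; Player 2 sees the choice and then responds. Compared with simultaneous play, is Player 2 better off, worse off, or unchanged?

Solve by backward induction (Player 1 leads).
- A: BR = c3, leader payoff 1.
- B: BR = c3, leader payoff -3.
- C: BR = c3, leader payoff 2.
- D: BR = c3, leader payoff 4.
Maximizing over 1, -3, 2, 4, Player 1 chooses D. Subgame-perfect outcome: (D, c3) with payoffs (4, 7).
Now find the simultaneous Nash equilibrium.
Player 1's best replies: c1→A; c2→B; c3→D.
Player 2's best replies: A→c3; B→c3; C→c3; D→c3.
Only (D, c3) has each player best-responding; Nash payoffs (4, 7).
Player 2 earns 7 sequentially versus 7 at the Nash outcome: unchanged.

unchanged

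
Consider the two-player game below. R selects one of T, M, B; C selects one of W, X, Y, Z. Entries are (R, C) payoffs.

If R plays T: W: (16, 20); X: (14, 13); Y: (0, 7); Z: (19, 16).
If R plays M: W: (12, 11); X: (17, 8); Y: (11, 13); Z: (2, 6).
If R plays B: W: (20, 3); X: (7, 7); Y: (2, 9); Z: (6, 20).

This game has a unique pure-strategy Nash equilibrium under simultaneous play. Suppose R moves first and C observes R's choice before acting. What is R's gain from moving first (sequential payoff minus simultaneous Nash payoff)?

5

C best-responds to each possible R move:
- T: C compares 20, 13, 7, 16 and picks W; R would get 16.
- M: C compares 11, 8, 13, 6 and picks Y; R would get 11.
- B: C compares 3, 7, 9, 20 and picks Z; R would get 6.
Maximizing over 16, 11, 6, R chooses T. Subgame-perfect outcome: (T, W) with payoffs (16, 20).
For the simultaneous game, intersect best replies.
R's best replies: W→B; X→M; Y→M; Z→T.
C's best replies: T→W; M→Y; B→Z.
The unique mutual best reply is (M, Y), giving (11, 13).
R's commitment gain: 16 − 11 = 5.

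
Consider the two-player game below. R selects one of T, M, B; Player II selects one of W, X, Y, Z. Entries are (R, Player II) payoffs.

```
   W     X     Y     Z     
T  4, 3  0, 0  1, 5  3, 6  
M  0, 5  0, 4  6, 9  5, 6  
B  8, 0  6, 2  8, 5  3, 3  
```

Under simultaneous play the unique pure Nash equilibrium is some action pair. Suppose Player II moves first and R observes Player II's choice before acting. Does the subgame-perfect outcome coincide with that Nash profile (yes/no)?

Solve by backward induction (Player II leads).
- W → R plays B (best of 4, 0, 8); Player II gets 0.
- X → R plays B (best of 0, 0, 6); Player II gets 2.
- Y → R plays B (best of 1, 6, 8); Player II gets 5.
- Z → R plays M (best of 3, 5, 3); Player II gets 6.
Maximizing over 0, 2, 5, 6, Player II chooses Z. Subgame-perfect outcome: (M, Z) with payoffs (5, 6).
Under simultaneous play:
R's best replies: W→B; X→B; Y→B; Z→M.
Player II's best replies: T→Z; M→Y; B→Y.
Only (B, Y) has each player best-responding; Nash payoffs (8, 5).
Sequential outcome (M, Z) differs from the Nash profile (B, Y).

no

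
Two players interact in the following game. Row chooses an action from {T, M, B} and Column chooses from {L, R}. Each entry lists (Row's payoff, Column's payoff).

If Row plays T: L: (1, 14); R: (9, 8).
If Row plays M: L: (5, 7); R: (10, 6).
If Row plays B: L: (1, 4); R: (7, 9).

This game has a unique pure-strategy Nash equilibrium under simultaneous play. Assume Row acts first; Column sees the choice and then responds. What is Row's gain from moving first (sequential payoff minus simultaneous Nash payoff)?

Backward induction with Row moving first.
- T: BR = L, leader payoff 1.
- M: BR = L, leader payoff 5.
- B: BR = R, leader payoff 7.
Among 1, 5, 7, the best is 7 at B. Subgame-perfect outcome: (B, R) with payoffs (7, 9).
Now find the simultaneous Nash equilibrium.
Row's best replies: L→M; R→M.
Column's best replies: T→L; M→L; B→R.
Only (M, L) has each player best-responding; Nash payoffs (5, 7).
Row's commitment gain: 7 − 5 = 2.

2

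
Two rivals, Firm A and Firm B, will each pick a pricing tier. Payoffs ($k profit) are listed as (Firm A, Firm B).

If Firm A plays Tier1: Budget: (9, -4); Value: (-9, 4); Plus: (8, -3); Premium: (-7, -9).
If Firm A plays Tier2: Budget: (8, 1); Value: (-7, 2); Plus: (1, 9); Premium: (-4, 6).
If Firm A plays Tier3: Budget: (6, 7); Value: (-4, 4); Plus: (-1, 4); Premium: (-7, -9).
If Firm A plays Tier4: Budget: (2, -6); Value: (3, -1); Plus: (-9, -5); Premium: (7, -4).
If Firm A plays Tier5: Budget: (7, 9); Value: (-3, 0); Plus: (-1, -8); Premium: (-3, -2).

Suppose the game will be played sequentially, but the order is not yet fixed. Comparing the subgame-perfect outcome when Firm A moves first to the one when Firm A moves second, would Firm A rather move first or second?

If Firm A leads: Firm B's best replies are Tier1→Value, Tier2→Plus, Tier3→Budget, Tier4→Value, Tier5→Budget; Firm A's induced payoffs -9, 1, 6, 3, 7; outcome (Tier5, Budget), payoffs (7, 9).
If Firm B leads: Firm A's best replies are Budget→Tier1, Value→Tier4, Plus→Tier1, Premium→Tier4; Firm B's induced payoffs -4, -1, -3, -4; outcome (Tier4, Value), payoffs (3, -1).
Firm A gets 7 moving first and 3 moving second, so Firm A prefers to move first.

first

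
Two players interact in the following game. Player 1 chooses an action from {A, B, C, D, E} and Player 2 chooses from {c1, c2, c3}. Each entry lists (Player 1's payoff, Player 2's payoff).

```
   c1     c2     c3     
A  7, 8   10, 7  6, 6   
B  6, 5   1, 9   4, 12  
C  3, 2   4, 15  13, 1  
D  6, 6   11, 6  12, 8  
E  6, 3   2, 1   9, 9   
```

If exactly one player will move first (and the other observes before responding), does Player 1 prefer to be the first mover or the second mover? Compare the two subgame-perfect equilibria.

If Player 1 leads: Player 2's best replies are A→c1, B→c3, C→c2, D→c3, E→c3; Player 1's induced payoffs 7, 4, 4, 12, 9; outcome (D, c3), payoffs (12, 8).
If Player 2 leads: Player 1's best replies are c1→A, c2→D, c3→C; Player 2's induced payoffs 8, 6, 1; outcome (A, c1), payoffs (7, 8).
Player 1 gets 12 moving first and 7 moving second, so Player 1 prefers to move first.

first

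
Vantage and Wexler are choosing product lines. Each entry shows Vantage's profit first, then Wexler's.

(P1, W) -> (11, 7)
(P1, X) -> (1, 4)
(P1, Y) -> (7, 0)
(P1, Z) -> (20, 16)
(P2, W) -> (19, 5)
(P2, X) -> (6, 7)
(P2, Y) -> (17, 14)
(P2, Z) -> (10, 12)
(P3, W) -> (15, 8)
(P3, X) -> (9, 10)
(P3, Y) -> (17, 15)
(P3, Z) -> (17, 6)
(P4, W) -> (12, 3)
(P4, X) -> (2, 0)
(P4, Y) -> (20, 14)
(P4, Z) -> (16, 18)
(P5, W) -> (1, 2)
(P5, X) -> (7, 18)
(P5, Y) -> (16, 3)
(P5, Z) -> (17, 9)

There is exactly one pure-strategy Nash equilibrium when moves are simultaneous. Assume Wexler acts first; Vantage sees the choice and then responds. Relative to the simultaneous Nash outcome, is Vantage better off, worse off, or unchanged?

unchanged

Solve by backward induction (Wexler leads).
- W: Vantage compares 11, 19, 15, 12, 1 and picks P2; Wexler would get 5.
- X: Vantage compares 1, 6, 9, 2, 7 and picks P3; Wexler would get 10.
- Y: Vantage compares 7, 17, 17, 20, 16 and picks P4; Wexler would get 14.
- Z: Vantage compares 20, 10, 17, 16, 17 and picks P1; Wexler would get 16.
Among 5, 10, 14, 16, the best is 16 at Z. Subgame-perfect outcome: (P1, Z) with payoffs (20, 16).
For the simultaneous game, intersect best replies.
Vantage's best replies: W→P2; X→P3; Y→P4; Z→P1.
Wexler's best replies: P1→Z; P2→Y; P3→Y; P4→Z; P5→X.
Only (P1, Z) has each player best-responding; Nash payoffs (20, 16).
Vantage earns 20 sequentially versus 20 at the Nash outcome: unchanged.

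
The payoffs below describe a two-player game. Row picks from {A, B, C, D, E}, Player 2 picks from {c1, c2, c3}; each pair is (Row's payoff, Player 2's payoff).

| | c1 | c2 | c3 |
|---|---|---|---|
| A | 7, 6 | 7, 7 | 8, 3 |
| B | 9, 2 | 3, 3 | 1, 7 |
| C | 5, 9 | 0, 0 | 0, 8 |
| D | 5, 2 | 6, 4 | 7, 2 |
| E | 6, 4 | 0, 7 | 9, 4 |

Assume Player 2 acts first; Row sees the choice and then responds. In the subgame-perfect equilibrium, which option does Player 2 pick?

Work backward from Row's decision.
- c1: Row compares 7, 9, 5, 5, 6 and picks B; Player 2 would get 2.
- c2: Row compares 7, 3, 0, 6, 0 and picks A; Player 2 would get 7.
- c3: Row compares 8, 1, 0, 7, 9 and picks E; Player 2 would get 4.
Player 2's induced payoffs are 2, 7, 4, so Player 2 commits to c2. Subgame-perfect outcome: (A, c2) with payoffs (7, 7).

c2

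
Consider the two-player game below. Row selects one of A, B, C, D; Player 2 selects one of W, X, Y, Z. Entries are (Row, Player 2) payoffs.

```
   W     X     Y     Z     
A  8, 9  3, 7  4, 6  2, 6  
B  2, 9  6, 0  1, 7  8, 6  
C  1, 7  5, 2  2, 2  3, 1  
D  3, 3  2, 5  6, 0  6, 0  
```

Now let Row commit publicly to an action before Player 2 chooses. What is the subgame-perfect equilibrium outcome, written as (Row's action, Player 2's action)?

Work backward from Player 2's decision.
- A: Player 2 compares 9, 7, 6, 6 and picks W; Row would get 8.
- B: Player 2 compares 9, 0, 7, 6 and picks W; Row would get 2.
- C: Player 2 compares 7, 2, 2, 1 and picks W; Row would get 1.
- D: Player 2 compares 3, 5, 0, 0 and picks X; Row would get 2.
Maximizing over 8, 2, 1, 2, Row chooses A. Subgame-perfect outcome: (A, W) with payoffs (8, 9).

(A, W)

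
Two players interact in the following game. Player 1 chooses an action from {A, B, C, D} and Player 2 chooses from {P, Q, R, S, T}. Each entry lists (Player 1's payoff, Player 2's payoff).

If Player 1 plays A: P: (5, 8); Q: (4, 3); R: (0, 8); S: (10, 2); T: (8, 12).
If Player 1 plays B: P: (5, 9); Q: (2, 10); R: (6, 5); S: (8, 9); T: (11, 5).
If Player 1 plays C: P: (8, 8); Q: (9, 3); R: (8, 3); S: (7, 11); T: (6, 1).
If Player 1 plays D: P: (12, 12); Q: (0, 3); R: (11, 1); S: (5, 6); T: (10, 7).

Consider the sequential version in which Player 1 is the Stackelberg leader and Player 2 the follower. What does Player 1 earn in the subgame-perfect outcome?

Solve by backward induction (Player 1 leads).
- A: BR = T, leader payoff 8.
- B: BR = Q, leader payoff 2.
- C: BR = S, leader payoff 7.
- D: BR = P, leader payoff 12.
Among 8, 2, 7, 12, the best is 12 at D. Subgame-perfect outcome: (D, P) with payoffs (12, 12).

12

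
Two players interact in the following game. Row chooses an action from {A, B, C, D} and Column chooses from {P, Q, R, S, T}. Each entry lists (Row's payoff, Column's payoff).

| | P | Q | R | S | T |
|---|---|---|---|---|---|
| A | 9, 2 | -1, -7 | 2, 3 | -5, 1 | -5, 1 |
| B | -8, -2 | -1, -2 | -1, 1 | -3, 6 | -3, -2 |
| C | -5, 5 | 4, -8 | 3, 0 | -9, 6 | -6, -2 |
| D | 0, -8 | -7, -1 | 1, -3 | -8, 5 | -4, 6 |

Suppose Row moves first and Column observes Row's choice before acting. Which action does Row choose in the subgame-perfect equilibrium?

A

Solve by backward induction (Row leads).
- A → Column plays R (best of 2, -7, 3, 1, 1); Row gets 2.
- B → Column plays S (best of -2, -2, 1, 6, -2); Row gets -3.
- C → Column plays S (best of 5, -8, 0, 6, -2); Row gets -9.
- D → Column plays T (best of -8, -1, -3, 5, 6); Row gets -4.
Maximizing over 2, -3, -9, -4, Row chooses A. Subgame-perfect outcome: (A, R) with payoffs (2, 3).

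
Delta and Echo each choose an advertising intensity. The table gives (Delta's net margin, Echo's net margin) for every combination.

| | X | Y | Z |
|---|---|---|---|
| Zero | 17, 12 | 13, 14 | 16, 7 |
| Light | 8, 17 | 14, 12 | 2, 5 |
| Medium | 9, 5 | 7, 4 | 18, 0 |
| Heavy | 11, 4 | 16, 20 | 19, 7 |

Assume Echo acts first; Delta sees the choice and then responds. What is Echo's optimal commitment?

Y

Delta best-responds to each possible Echo move:
- X → Delta plays Zero (best of 17, 8, 9, 11); Echo gets 12.
- Y → Delta plays Heavy (best of 13, 14, 7, 16); Echo gets 20.
- Z → Delta plays Heavy (best of 16, 2, 18, 19); Echo gets 7.
Maximizing over 12, 20, 7, Echo chooses Y. Subgame-perfect outcome: (Heavy, Y) with payoffs (16, 20).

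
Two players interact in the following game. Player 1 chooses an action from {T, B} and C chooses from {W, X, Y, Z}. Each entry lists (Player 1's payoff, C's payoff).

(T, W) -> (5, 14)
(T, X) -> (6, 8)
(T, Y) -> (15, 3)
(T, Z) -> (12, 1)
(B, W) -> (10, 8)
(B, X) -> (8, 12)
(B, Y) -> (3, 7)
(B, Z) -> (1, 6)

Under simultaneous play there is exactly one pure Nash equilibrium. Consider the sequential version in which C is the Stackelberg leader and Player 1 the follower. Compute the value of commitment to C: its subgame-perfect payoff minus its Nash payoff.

Solve by backward induction (C leads).
- W: Player 1 compares 5, 10 and picks B; C would get 8.
- X: Player 1 compares 6, 8 and picks B; C would get 12.
- Y: Player 1 compares 15, 3 and picks T; C would get 3.
- Z: Player 1 compares 12, 1 and picks T; C would get 1.
Maximizing over 8, 12, 3, 1, C chooses X. Subgame-perfect outcome: (B, X) with payoffs (8, 12).
Now find the simultaneous Nash equilibrium.
Player 1's best replies: W→B; X→B; Y→T; Z→T.
C's best replies: T→W; B→X.
The unique mutual best reply is (B, X), giving (8, 12).
C's commitment gain: 12 − 12 = 0.

0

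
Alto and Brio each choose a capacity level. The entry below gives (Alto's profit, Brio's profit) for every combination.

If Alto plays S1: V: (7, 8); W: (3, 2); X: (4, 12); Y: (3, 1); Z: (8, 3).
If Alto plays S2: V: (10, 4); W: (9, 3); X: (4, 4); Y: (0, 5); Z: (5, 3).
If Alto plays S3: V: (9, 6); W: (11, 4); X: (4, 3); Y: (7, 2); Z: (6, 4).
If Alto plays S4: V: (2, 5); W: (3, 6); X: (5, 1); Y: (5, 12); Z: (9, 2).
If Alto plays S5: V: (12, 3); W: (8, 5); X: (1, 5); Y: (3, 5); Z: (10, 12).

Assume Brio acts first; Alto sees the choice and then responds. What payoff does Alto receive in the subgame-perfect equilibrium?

10

Solve by backward induction (Brio leads).
- V: Alto compares 7, 10, 9, 2, 12 and picks S5; Brio would get 3.
- W: Alto compares 3, 9, 11, 3, 8 and picks S3; Brio would get 4.
- X: Alto compares 4, 4, 4, 5, 1 and picks S4; Brio would get 1.
- Y: Alto compares 3, 0, 7, 5, 3 and picks S3; Brio would get 2.
- Z: Alto compares 8, 5, 6, 9, 10 and picks S5; Brio would get 12.
Brio's induced payoffs are 3, 4, 1, 2, 12, so Brio commits to Z. Subgame-perfect outcome: (S5, Z) with payoffs (10, 12).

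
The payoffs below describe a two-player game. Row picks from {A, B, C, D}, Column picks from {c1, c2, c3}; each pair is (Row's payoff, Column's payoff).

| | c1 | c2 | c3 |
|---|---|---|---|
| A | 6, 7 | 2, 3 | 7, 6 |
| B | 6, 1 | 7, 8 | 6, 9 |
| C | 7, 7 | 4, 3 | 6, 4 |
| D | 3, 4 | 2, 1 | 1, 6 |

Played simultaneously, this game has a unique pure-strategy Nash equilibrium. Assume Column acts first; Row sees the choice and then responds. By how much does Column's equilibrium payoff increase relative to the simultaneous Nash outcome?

Row best-responds to each possible Column move:
- c1: Row compares 6, 6, 7, 3 and picks C; Column would get 7.
- c2: Row compares 2, 7, 4, 2 and picks B; Column would get 8.
- c3: Row compares 7, 6, 6, 1 and picks A; Column would get 6.
Column's induced payoffs are 7, 8, 6, so Column commits to c2. Subgame-perfect outcome: (B, c2) with payoffs (7, 8).
Now find the simultaneous Nash equilibrium.
Row's best replies: c1→C; c2→B; c3→A.
Column's best replies: A→c1; B→c3; C→c1; D→c3.
Only (C, c1) has each player best-responding; Nash payoffs (7, 7).
Column's commitment gain: 8 − 7 = 1.

1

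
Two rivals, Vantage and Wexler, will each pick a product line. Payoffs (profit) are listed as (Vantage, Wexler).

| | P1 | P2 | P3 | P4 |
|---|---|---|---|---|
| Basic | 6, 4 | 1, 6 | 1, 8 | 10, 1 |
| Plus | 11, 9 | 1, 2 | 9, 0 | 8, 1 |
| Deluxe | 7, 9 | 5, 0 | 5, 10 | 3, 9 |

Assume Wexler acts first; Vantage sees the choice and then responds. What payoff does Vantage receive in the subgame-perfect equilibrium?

11

Work backward from Vantage's decision.
- P1: BR = Plus, leader payoff 9.
- P2: BR = Deluxe, leader payoff 0.
- P3: BR = Plus, leader payoff 0.
- P4: BR = Basic, leader payoff 1.
Among 9, 0, 0, 1, the best is 9 at P1. Subgame-perfect outcome: (Plus, P1) with payoffs (11, 9).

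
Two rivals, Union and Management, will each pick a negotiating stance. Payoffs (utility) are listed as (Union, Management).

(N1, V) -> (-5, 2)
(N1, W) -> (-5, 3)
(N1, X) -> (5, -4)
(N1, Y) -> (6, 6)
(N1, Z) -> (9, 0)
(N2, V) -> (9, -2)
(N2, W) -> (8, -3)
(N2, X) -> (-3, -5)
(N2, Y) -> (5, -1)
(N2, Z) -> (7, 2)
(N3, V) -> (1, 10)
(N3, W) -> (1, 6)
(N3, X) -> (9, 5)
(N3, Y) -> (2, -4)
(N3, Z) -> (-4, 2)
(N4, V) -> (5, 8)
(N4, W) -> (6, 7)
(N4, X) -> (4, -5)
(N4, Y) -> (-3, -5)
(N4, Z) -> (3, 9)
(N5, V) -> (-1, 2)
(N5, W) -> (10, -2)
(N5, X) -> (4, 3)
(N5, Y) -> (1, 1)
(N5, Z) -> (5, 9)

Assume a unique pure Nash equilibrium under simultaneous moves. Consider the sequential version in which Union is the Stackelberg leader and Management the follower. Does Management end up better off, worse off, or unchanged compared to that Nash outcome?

Management best-responds to each possible Union move:
- N1: Management compares 2, 3, -4, 6, 0 and picks Y; Union would get 6.
- N2: Management compares -2, -3, -5, -1, 2 and picks Z; Union would get 7.
- N3: Management compares 10, 6, 5, -4, 2 and picks V; Union would get 1.
- N4: Management compares 8, 7, -5, -5, 9 and picks Z; Union would get 3.
- N5: Management compares 2, -2, 3, 1, 9 and picks Z; Union would get 5.
Union's induced payoffs are 6, 7, 1, 3, 5, so Union commits to N2. Subgame-perfect outcome: (N2, Z) with payoffs (7, 2).
For the simultaneous game, intersect best replies.
Union's best replies: V→N2; W→N5; X→N3; Y→N1; Z→N1.
Management's best replies: N1→Y; N2→Z; N3→V; N4→Z; N5→Z.
The unique mutual best reply is (N1, Y), giving (6, 6).
Management earns 2 sequentially versus 6 at the Nash outcome: worse off.

worse off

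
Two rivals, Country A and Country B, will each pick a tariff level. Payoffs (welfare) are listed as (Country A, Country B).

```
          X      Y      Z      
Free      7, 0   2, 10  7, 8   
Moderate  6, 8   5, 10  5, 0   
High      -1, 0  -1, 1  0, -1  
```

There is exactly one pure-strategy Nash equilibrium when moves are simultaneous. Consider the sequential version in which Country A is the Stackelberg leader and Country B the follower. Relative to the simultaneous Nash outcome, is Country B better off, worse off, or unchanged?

Work backward from Country B's decision.
- Free → Country B plays Y (best of 0, 10, 8); Country A gets 2.
- Moderate → Country B plays Y (best of 8, 10, 0); Country A gets 5.
- High → Country B plays Y (best of 0, 1, -1); Country A gets -1.
Maximizing over 2, 5, -1, Country A chooses Moderate. Subgame-perfect outcome: (Moderate, Y) with payoffs (5, 10).
For the simultaneous game, intersect best replies.
Country A's best replies: X→Free; Y→Moderate; Z→Free.
Country B's best replies: Free→Y; Moderate→Y; High→Y.
Only (Moderate, Y) has each player best-responding; Nash payoffs (5, 10).
Country B earns 10 sequentially versus 10 at the Nash outcome: unchanged.

unchanged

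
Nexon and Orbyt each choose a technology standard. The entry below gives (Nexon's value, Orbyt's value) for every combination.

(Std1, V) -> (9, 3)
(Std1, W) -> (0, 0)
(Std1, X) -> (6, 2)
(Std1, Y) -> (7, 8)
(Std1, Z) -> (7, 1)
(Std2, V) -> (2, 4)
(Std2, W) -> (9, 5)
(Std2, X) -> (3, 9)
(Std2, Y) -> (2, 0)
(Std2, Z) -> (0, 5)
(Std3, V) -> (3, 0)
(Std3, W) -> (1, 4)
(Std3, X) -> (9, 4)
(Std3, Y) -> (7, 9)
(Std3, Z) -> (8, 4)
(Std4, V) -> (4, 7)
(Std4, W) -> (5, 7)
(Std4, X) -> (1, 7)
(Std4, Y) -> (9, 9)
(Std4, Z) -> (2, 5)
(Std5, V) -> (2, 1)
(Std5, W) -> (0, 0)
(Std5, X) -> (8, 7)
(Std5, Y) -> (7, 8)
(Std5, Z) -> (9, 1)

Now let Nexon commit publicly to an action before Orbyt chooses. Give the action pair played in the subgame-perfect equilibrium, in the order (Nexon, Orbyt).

Orbyt best-responds to each possible Nexon move:
- Std1: BR = Y, leader payoff 7.
- Std2: BR = X, leader payoff 3.
- Std3: BR = Y, leader payoff 7.
- Std4: BR = Y, leader payoff 9.
- Std5: BR = Y, leader payoff 7.
Among 7, 3, 7, 9, 7, the best is 9 at Std4. Subgame-perfect outcome: (Std4, Y) with payoffs (9, 9).

(Std4, Y)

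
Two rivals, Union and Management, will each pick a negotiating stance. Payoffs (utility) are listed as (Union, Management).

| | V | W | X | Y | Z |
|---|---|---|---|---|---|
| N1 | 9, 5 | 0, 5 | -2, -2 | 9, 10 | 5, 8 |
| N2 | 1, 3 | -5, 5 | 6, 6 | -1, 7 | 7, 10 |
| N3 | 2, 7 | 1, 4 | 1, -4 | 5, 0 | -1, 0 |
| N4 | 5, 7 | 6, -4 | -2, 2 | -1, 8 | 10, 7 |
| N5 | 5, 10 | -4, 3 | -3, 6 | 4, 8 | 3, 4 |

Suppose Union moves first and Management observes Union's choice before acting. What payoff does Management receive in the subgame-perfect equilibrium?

10

Work backward from Management's decision.
- N1 → Management plays Y (best of 5, 5, -2, 10, 8); Union gets 9.
- N2 → Management plays Z (best of 3, 5, 6, 7, 10); Union gets 7.
- N3 → Management plays V (best of 7, 4, -4, 0, 0); Union gets 2.
- N4 → Management plays Y (best of 7, -4, 2, 8, 7); Union gets -1.
- N5 → Management plays V (best of 10, 3, 6, 8, 4); Union gets 5.
Among 9, 7, 2, -1, 5, the best is 9 at N1. Subgame-perfect outcome: (N1, Y) with payoffs (9, 10).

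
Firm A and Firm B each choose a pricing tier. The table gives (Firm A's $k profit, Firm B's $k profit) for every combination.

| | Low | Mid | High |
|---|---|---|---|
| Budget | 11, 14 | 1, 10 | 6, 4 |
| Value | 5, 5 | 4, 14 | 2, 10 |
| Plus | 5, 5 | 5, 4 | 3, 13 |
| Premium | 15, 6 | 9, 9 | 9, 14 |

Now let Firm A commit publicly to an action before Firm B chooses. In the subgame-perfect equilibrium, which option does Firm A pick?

Budget

Backward induction with Firm A moving first.
- Budget → Firm B plays Low (best of 14, 10, 4); Firm A gets 11.
- Value → Firm B plays Mid (best of 5, 14, 10); Firm A gets 4.
- Plus → Firm B plays High (best of 5, 4, 13); Firm A gets 3.
- Premium → Firm B plays High (best of 6, 9, 14); Firm A gets 9.
Firm A's induced payoffs are 11, 4, 3, 9, so Firm A commits to Budget. Subgame-perfect outcome: (Budget, Low) with payoffs (11, 14).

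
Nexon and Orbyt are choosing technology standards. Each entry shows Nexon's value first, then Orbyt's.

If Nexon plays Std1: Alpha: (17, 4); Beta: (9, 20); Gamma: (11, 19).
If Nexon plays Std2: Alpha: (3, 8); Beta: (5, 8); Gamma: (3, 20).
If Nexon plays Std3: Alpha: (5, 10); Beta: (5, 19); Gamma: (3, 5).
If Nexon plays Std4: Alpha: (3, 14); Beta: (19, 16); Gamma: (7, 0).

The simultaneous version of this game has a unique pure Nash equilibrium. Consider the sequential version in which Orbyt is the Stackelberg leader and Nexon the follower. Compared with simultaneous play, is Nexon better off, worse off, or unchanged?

worse off

Backward induction with Orbyt moving first.
- Alpha: Nexon compares 17, 3, 5, 3 and picks Std1; Orbyt would get 4.
- Beta: Nexon compares 9, 5, 5, 19 and picks Std4; Orbyt would get 16.
- Gamma: Nexon compares 11, 3, 3, 7 and picks Std1; Orbyt would get 19.
Maximizing over 4, 16, 19, Orbyt chooses Gamma. Subgame-perfect outcome: (Std1, Gamma) with payoffs (11, 19).
Now find the simultaneous Nash equilibrium.
Nexon's best replies: Alpha→Std1; Beta→Std4; Gamma→Std1.
Orbyt's best replies: Std1→Beta; Std2→Gamma; Std3→Beta; Std4→Beta.
The unique mutual best reply is (Std4, Beta), giving (19, 16).
Nexon earns 11 sequentially versus 19 at the Nash outcome: worse off.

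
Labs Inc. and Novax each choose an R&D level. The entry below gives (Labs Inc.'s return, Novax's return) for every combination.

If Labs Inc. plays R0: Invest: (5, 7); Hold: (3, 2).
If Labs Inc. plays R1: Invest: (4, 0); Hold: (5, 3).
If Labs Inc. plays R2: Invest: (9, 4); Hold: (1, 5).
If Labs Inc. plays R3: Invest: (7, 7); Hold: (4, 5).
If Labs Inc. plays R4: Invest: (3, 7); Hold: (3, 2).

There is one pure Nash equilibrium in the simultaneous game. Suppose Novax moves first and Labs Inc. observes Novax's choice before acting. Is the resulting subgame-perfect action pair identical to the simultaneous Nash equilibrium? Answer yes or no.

no

Work backward from Labs Inc.'s decision.
- Invest → Labs Inc. plays R2 (best of 5, 4, 9, 7, 3); Novax gets 4.
- Hold → Labs Inc. plays R1 (best of 3, 5, 1, 4, 3); Novax gets 3.
Maximizing over 4, 3, Novax chooses Invest. Subgame-perfect outcome: (R2, Invest) with payoffs (9, 4).
Now find the simultaneous Nash equilibrium.
Labs Inc.'s best replies: Invest→R2; Hold→R1.
Novax's best replies: R0→Invest; R1→Hold; R2→Hold; R3→Invest; R4→Invest.
The unique mutual best reply is (R1, Hold), giving (5, 3).
Sequential outcome (R2, Invest) differs from the Nash profile (R1, Hold).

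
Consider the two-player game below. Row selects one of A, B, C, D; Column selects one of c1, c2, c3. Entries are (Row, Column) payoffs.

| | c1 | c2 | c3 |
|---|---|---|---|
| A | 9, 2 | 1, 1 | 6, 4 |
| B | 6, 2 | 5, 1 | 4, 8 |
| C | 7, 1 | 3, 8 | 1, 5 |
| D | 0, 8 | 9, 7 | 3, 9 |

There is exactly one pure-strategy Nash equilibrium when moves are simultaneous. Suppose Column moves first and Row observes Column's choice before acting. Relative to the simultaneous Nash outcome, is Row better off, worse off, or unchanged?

better off

Work backward from Row's decision.
- c1 → Row plays A (best of 9, 6, 7, 0); Column gets 2.
- c2 → Row plays D (best of 1, 5, 3, 9); Column gets 7.
- c3 → Row plays A (best of 6, 4, 1, 3); Column gets 4.
Column's induced payoffs are 2, 7, 4, so Column commits to c2. Subgame-perfect outcome: (D, c2) with payoffs (9, 7).
Under simultaneous play:
Row's best replies: c1→A; c2→D; c3→A.
Column's best replies: A→c3; B→c3; C→c2; D→c3.
Only (A, c3) has each player best-responding; Nash payoffs (6, 4).
Row earns 9 sequentially versus 6 at the Nash outcome: better off.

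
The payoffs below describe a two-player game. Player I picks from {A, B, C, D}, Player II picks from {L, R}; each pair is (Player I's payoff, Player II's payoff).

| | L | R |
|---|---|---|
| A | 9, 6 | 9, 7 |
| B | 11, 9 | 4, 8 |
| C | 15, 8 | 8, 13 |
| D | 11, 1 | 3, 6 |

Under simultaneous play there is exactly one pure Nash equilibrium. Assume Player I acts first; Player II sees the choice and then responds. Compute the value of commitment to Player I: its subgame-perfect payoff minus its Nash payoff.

Player II best-responds to each possible Player I move:
- A: BR = R, leader payoff 9.
- B: BR = L, leader payoff 11.
- C: BR = R, leader payoff 8.
- D: BR = R, leader payoff 3.
Among 9, 11, 8, 3, the best is 11 at B. Subgame-perfect outcome: (B, L) with payoffs (11, 9).
Under simultaneous play:
Player I's best replies: L→C; R→A.
Player II's best replies: A→R; B→L; C→R; D→R.
Only (A, R) has each player best-responding; Nash payoffs (9, 7).
Player I's commitment gain: 11 − 9 = 2.

2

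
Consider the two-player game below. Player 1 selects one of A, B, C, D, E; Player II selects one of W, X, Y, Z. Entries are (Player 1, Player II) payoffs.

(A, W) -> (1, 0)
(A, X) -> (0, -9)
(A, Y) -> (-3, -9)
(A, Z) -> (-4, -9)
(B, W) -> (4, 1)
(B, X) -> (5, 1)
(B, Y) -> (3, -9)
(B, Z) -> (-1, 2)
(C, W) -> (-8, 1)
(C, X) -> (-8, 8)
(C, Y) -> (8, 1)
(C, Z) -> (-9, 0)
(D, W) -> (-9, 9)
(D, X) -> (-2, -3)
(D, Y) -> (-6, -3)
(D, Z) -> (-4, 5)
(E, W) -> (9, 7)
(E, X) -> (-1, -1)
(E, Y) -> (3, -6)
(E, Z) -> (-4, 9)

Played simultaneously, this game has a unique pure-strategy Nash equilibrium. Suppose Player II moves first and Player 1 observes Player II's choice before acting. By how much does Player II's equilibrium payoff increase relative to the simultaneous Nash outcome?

5

Work backward from Player 1's decision.
- W → Player 1 plays E (best of 1, 4, -8, -9, 9); Player II gets 7.
- X → Player 1 plays B (best of 0, 5, -8, -2, -1); Player II gets 1.
- Y → Player 1 plays C (best of -3, 3, 8, -6, 3); Player II gets 1.
- Z → Player 1 plays B (best of -4, -1, -9, -4, -4); Player II gets 2.
Player II's induced payoffs are 7, 1, 1, 2, so Player II commits to W. Subgame-perfect outcome: (E, W) with payoffs (9, 7).
For the simultaneous game, intersect best replies.
Player 1's best replies: W→E; X→B; Y→C; Z→B.
Player II's best replies: A→W; B→Z; C→X; D→W; E→Z.
The unique mutual best reply is (B, Z), giving (-1, 2).
Player II's commitment gain: 7 − 2 = 5.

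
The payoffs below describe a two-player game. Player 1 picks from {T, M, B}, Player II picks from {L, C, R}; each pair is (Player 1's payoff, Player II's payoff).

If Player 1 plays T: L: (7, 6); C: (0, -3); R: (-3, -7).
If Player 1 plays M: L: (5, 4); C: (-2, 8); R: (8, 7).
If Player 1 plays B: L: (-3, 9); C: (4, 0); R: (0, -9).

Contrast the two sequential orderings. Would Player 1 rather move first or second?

If Player 1 leads: Player II's best replies are T→L, M→C, B→L; Player 1's induced payoffs 7, -2, -3; outcome (T, L), payoffs (7, 6).
If Player II leads: Player 1's best replies are L→T, C→B, R→M; Player II's induced payoffs 6, 0, 7; outcome (M, R), payoffs (8, 7).
Player 1 gets 7 moving first and 8 moving second, so Player 1 prefers to move second.

second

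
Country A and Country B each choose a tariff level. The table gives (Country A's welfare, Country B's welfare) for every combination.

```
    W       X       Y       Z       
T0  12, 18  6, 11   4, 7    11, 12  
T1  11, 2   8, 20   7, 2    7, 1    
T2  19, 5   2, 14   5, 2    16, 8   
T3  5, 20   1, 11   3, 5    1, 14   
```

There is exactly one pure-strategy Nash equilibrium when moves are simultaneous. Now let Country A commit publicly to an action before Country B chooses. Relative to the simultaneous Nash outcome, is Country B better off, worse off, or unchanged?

Work backward from Country B's decision.
- T0 → Country B plays W (best of 18, 11, 7, 12); Country A gets 12.
- T1 → Country B plays X (best of 2, 20, 2, 1); Country A gets 8.
- T2 → Country B plays X (best of 5, 14, 2, 8); Country A gets 2.
- T3 → Country B plays W (best of 20, 11, 5, 14); Country A gets 5.
Country A's induced payoffs are 12, 8, 2, 5, so Country A commits to T0. Subgame-perfect outcome: (T0, W) with payoffs (12, 18).
For the simultaneous game, intersect best replies.
Country A's best replies: W→T2; X→T1; Y→T1; Z→T2.
Country B's best replies: T0→W; T1→X; T2→X; T3→W.
Only (T1, X) has each player best-responding; Nash payoffs (8, 20).
Country B earns 18 sequentially versus 20 at the Nash outcome: worse off.

worse off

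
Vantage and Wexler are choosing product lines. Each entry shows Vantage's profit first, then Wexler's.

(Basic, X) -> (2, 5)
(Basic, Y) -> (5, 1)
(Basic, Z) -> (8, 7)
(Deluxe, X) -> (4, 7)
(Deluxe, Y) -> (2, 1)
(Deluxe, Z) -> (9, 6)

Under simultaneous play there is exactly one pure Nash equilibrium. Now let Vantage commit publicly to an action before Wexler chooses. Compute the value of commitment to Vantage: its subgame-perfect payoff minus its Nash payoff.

Work backward from Wexler's decision.
- Basic: Wexler compares 5, 1, 7 and picks Z; Vantage would get 8.
- Deluxe: Wexler compares 7, 1, 6 and picks X; Vantage would get 4.
Vantage's induced payoffs are 8, 4, so Vantage commits to Basic. Subgame-perfect outcome: (Basic, Z) with payoffs (8, 7).
For the simultaneous game, intersect best replies.
Vantage's best replies: X→Deluxe; Y→Basic; Z→Deluxe.
Wexler's best replies: Basic→Z; Deluxe→X.
The unique mutual best reply is (Deluxe, X), giving (4, 7).
Vantage's commitment gain: 8 − 4 = 4.

4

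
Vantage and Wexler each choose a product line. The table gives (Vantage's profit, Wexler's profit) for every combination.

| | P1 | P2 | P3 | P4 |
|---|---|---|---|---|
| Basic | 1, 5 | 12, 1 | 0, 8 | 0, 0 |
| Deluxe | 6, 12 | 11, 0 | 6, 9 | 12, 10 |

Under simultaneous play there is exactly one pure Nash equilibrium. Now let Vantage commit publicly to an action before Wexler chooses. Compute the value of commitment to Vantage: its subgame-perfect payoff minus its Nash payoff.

0

Wexler best-responds to each possible Vantage move:
- Basic: Wexler compares 5, 1, 8, 0 and picks P3; Vantage would get 0.
- Deluxe: Wexler compares 12, 0, 9, 10 and picks P1; Vantage would get 6.
Vantage's induced payoffs are 0, 6, so Vantage commits to Deluxe. Subgame-perfect outcome: (Deluxe, P1) with payoffs (6, 12).
Under simultaneous play:
Vantage's best replies: P1→Deluxe; P2→Basic; P3→Deluxe; P4→Deluxe.
Wexler's best replies: Basic→P3; Deluxe→P1.
Only (Deluxe, P1) has each player best-responding; Nash payoffs (6, 12).
Vantage's commitment gain: 6 − 6 = 0.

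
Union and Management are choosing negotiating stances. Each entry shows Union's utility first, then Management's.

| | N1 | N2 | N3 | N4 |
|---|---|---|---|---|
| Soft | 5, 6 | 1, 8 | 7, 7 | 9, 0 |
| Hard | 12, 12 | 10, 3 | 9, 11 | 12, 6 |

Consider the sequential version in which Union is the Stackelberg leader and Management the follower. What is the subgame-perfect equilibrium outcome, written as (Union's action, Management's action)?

Backward induction with Union moving first.
- Soft → Management plays N2 (best of 6, 8, 7, 0); Union gets 1.
- Hard → Management plays N1 (best of 12, 3, 11, 6); Union gets 12.
Union's induced payoffs are 1, 12, so Union commits to Hard. Subgame-perfect outcome: (Hard, N1) with payoffs (12, 12).

(Hard, N1)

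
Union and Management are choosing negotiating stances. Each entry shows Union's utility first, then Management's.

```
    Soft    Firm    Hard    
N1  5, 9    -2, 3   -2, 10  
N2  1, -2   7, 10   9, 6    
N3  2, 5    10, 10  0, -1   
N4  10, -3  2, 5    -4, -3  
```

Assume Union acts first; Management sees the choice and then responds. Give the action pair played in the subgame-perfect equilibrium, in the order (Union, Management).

(N3, Firm)

Management best-responds to each possible Union move:
- N1: BR = Hard, leader payoff -2.
- N2: BR = Firm, leader payoff 7.
- N3: BR = Firm, leader payoff 10.
- N4: BR = Firm, leader payoff 2.
Union's induced payoffs are -2, 7, 10, 2, so Union commits to N3. Subgame-perfect outcome: (N3, Firm) with payoffs (10, 10).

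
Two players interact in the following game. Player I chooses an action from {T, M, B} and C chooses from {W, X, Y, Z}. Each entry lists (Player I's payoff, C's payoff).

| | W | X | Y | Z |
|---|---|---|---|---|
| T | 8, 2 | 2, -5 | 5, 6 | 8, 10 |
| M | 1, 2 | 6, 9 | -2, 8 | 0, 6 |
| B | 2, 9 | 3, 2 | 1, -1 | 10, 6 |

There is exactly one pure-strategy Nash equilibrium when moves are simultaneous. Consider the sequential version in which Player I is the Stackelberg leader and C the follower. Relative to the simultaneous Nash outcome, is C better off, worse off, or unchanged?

Solve by backward induction (Player I leads).
- T: BR = Z, leader payoff 8.
- M: BR = X, leader payoff 6.
- B: BR = W, leader payoff 2.
Maximizing over 8, 6, 2, Player I chooses T. Subgame-perfect outcome: (T, Z) with payoffs (8, 10).
Under simultaneous play:
Player I's best replies: W→T; X→M; Y→T; Z→B.
C's best replies: T→Z; M→X; B→W.
Only (M, X) has each player best-responding; Nash payoffs (6, 9).
C earns 10 sequentially versus 9 at the Nash outcome: better off.

better off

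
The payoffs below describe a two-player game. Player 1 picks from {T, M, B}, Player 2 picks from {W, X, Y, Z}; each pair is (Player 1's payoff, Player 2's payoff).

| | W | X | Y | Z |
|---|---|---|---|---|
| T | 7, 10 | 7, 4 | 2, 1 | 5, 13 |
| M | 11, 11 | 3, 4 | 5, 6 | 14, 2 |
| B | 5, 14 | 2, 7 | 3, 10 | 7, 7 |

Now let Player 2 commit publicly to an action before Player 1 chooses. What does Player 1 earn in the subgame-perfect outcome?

Player 1 best-responds to each possible Player 2 move:
- W: Player 1 compares 7, 11, 5 and picks M; Player 2 would get 11.
- X: Player 1 compares 7, 3, 2 and picks T; Player 2 would get 4.
- Y: Player 1 compares 2, 5, 3 and picks M; Player 2 would get 6.
- Z: Player 1 compares 5, 14, 7 and picks M; Player 2 would get 2.
Player 2's induced payoffs are 11, 4, 6, 2, so Player 2 commits to W. Subgame-perfect outcome: (M, W) with payoffs (11, 11).

11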